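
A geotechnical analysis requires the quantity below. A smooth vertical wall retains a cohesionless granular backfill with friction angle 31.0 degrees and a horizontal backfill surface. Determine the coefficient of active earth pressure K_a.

K_a = (1 − sin φ)/(1 + sin φ) = (1 − sin 31.0°)/(1 + sin 31.0°) = 0.3201.

0.320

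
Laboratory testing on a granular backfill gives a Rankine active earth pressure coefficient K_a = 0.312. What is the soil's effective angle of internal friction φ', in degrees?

31.6°

K_a = tan²(45° − φ/2) ⇒ 45° − φ/2 = arctan(√0.312) = 29.19°.
φ = 2(45° − 29.19°) = 31.63°.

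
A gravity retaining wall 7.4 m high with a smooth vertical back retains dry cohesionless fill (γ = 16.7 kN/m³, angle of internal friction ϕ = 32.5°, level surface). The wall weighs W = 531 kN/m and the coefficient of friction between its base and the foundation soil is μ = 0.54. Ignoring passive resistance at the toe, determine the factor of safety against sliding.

2.08

K_a = tan²(45° − 32.5°/2) = 0.3010.
P_a = ½K_aγH² = 0.5×0.3010×16.7×7.4² = 137.6 kN/m, acting at H/3 = 2.467 m above the base.
FS_sliding = μW / P_a = 0.54×531 / 137.6 = 2.084.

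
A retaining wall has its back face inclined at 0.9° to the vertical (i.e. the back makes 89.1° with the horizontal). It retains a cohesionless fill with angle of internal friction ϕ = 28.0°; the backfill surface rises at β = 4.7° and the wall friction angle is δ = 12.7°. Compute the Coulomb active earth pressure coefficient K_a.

0.355

K_a = sin²(α+φ) / [sin²α · sin(α−δ) · (1 + √{sin(φ+δ)sin(φ−β) / (sin(α−δ)sin(α+β))})²].
With α = 89.1°, φ = 28.0°, δ = 12.7°, β = 4.7°: K_a = 0.3550.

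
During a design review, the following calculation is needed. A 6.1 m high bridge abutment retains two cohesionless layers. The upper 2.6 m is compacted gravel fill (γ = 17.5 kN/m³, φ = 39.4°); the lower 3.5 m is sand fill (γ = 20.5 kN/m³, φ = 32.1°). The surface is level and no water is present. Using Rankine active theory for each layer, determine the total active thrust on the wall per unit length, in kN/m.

100 kN/m

K_a1 = tan²(45°−39.4°/2) = 0.2234; K_a2 = tan²(45°−32.1°/2) = 0.3060.
Layer 1: σ at base = K_a1 γ₁ h₁ = 10.17 kPa; P₁ = ½×10.17×2.6 = 13.22.
Layer 2: σ_v at top = γ₁h₁ = 45.50; σ_h top = K_a2×45.50 = 13.92; σ_h base = K_a2×(45.50+20.5×3.5) = 35.88.
P₂ = ½(13.92+35.88)×3.5 = 87.15. Total P_a = 13.22+87.15 = 100.4 kN/m.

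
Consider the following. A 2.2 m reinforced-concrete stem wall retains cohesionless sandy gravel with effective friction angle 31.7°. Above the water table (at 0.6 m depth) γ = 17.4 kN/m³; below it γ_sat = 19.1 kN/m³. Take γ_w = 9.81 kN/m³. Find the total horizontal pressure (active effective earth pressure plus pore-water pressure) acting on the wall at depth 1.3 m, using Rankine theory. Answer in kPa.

K_a = (1 − sin φ)/(1 + sin φ) = 0.3111.
γ' = 19.1 − 9.81 = 9.290 kN/m³.
Effective vertical stress at 1.3 m: σ'_v = 17.4×0.6 + 9.290×0.700 = 16.94 kPa.
σ'_h = K_a σ'_v = 0.3111 × 16.94 = 5.270 kPa; u = γ_w × 0.700 = 6.867 kPa.
Total σ_h = 5.270 + 6.867 = 12.14 kPa.

12.1 kPa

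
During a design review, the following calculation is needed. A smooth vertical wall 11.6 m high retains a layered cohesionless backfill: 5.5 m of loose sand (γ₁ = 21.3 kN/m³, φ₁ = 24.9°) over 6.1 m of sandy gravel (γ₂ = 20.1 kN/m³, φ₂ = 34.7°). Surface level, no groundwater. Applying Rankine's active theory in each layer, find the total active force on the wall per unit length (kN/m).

430 kN/m

K_a1 = tan²(45°−24.9°/2) = 0.4074; K_a2 = tan²(45°−34.7°/2) = 0.2745.
Layer 1: σ at base = K_a1 γ₁ h₁ = 47.73 kPa; P₁ = ½×47.73×5.5 = 131.3.
Layer 2: σ_v at top = γ₁h₁ = 117.2; σ_h top = K_a2×117.2 = 32.15; σ_h base = K_a2×(117.2+20.1×6.1) = 65.81.
P₂ = ½(32.15+65.81)×6.1 = 298.8. Total P_a = 131.3+298.8 = 430.0 kN/m.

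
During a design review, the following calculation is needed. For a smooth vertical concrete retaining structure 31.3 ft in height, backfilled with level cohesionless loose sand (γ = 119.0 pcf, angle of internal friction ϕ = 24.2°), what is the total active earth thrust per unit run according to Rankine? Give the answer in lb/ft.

24400 lb/ft

K_a = tan²(45° − φ/2) = 0.4185.
P_a = ½ K_a γ H² = 0.5 × 0.4185 × 119.0 × 31.3² = 24400 lb/ft.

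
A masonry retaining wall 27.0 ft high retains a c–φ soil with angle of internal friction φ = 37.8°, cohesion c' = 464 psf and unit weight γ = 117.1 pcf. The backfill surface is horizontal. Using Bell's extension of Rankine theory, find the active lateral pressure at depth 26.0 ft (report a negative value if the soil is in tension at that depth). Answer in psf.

276 psf

K_a = (1 − sin φ)/(1 + sin φ) = 0.2400.
σ_a = K_a γ z − 2c√K_a = 0.2400×117.1×26.0 − 2×464×0.4899 = 276.1 psf.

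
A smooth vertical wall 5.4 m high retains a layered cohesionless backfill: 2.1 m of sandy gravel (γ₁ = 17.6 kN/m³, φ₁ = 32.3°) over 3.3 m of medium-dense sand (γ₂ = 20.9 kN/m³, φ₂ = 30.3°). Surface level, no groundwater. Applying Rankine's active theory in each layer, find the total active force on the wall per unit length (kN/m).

89.4 kN/m

K_a1 = tan²(45°−32.3°/2) = 0.3035; K_a2 = tan²(45°−30.3°/2) = 0.3293.
Layer 1: σ at base = K_a1 γ₁ h₁ = 11.22 kPa; P₁ = ½×11.22×2.1 = 11.78.
Layer 2: σ_v at top = γ₁h₁ = 36.96; σ_h top = K_a2×36.96 = 12.17; σ_h base = K_a2×(36.96+20.9×3.3) = 34.88.
P₂ = ½(12.17+34.88)×3.3 = 77.64. Total P_a = 11.78+77.64 = 89.42 kN/m.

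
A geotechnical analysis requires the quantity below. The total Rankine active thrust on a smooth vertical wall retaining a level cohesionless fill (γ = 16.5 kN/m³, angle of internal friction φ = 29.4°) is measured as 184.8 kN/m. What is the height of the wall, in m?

8.10 m

K_a = 0.3415. P_a = ½ K_a γ H² ⇒ H = √(2P_a/(K_a γ)).
H = √(2×184.8/(0.3415×16.5)) = 8.099 m.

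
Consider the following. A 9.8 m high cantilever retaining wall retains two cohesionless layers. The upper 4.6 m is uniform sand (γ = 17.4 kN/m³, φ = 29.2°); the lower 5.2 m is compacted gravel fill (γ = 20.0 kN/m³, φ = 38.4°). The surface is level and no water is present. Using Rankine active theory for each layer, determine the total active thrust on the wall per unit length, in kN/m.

224 kN/m

K_a1 = tan²(45°−29.2°/2) = 0.3442; K_a2 = tan²(45°−38.4°/2) = 0.2337.
Layer 1: σ at base = K_a1 γ₁ h₁ = 27.55 kPa; P₁ = ½×27.55×4.6 = 63.37.
Layer 2: σ_v at top = γ₁h₁ = 80.04; σ_h top = K_a2×80.04 = 18.70; σ_h base = K_a2×(80.04+20.0×5.2) = 43.01.
P₂ = ½(18.70+43.01)×5.2 = 160.5. Total P_a = 63.37+160.5 = 223.8 kN/m.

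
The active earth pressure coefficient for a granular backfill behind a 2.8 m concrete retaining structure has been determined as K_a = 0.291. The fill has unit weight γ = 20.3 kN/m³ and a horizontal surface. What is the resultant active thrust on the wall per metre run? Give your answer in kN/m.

23.2 kN/m

P = ½ K_a γ H² = 0.5 × 0.291 × 20.3 × 2.8² = 23.16 kN/m.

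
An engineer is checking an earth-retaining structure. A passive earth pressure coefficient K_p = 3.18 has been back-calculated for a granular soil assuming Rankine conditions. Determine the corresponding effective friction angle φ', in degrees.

K_p = (1+sin φ)/(1−sin φ) ⇒ sin φ = (K_p − 1)/(K_p + 1) = 0.5215.
φ = arcsin(0.5215) = 31.44°.

31.4°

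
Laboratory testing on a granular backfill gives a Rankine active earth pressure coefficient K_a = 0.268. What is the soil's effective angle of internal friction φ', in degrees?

35.3°

K_a = tan²(45° − φ/2) ⇒ 45° − φ/2 = arctan(√0.268) = 27.37°.
φ = 2(45° − 27.37°) = 35.26°.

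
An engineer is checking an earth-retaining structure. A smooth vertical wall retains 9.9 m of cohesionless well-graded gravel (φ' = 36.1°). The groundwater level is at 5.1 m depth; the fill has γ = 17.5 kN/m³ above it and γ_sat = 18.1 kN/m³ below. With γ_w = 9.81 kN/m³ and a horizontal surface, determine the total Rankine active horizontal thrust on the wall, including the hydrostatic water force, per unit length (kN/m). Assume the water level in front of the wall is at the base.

K_a = tan²(45° − φ/2) = 0.2585.
γ' = 18.1 − 9.81 = 8.290 kN/m³. Depth below WT = 4.8 m.
σ'_h at WT = K_a γ d_w = 23.07 kPa; at base = 23.07 + K_a γ' × 4.8 = 33.36 kPa.
P₁ (0–5.1 m) = ½×23.07×5.1 = 58.83. P₂ (5.1–9.9 m) = ½(23.07+33.36)×4.8 = 135.4.
P_w = ½ γ_w h₂² = 0.5×9.81×4.8² = 113.0. Total = 58.83+135.4+113.0 = 307.3 kN/m.

307 kN/m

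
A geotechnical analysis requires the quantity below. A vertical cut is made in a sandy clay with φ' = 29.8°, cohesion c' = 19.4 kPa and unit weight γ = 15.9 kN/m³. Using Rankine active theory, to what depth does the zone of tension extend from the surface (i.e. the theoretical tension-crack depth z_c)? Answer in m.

4.21 m

K_a = tan²(45° − 29.8°/2) = 0.3360; √K_a = 0.5797.
The active pressure is zero where K_a γ z = 2c√K_a, so z_c = 2c/(γ√K_a) = 2×19.4/(15.9×0.5797) = 4.210 m.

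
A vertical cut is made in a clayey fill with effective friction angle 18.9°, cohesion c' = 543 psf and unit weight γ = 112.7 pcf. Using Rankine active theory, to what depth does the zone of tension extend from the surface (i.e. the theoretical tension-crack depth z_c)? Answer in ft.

K_a = tan²(45° − 18.9°/2) = 0.5107; √K_a = 0.7146.
The active pressure is zero where K_a γ z = 2c√K_a, so z_c = 2c/(γ√K_a) = 2×543/(112.7×0.7146) = 13.48 ft.

13.5 ft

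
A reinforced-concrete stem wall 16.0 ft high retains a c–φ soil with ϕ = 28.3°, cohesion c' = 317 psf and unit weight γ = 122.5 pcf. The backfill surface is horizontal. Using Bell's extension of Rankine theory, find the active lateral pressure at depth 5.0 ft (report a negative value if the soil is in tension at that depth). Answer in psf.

K_a = (1 − sin φ)/(1 + sin φ) = 0.3568.
σ_a = K_a γ z − 2c√K_a = 0.3568×122.5×5.0 − 2×317×0.5973 = -160.2 psf.

-160 psf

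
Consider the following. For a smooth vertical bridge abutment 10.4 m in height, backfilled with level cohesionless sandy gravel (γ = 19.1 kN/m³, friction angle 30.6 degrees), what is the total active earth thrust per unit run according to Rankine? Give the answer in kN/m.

K_a = tan²(45° − φ/2) = 0.3253.
P_a = ½ K_a γ H² = 0.5 × 0.3253 × 19.1 × 10.4² = 336.1 kN/m.

336 kN/m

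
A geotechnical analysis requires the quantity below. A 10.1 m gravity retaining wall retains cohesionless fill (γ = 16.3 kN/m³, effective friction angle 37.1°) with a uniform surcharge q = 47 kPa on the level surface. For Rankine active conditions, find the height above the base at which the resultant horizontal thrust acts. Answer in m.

K_a = 0.2475.
Triangular part P₁ = ½K_aγH² = 205.8 at H/3 = 3.367 m; rectangular part P₂ = K_a q H = 117.5 at H/2 = 5.050 m.
ȳ = (P₁·3.367 + P₂·5.050)/(P₁+P₂) = 3.978 m.

3.98 m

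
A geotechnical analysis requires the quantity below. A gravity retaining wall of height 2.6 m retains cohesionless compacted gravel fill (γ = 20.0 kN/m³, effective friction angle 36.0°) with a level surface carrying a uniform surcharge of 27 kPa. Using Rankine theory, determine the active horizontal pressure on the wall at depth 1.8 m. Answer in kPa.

16.4 kPa

K_a = (1 − sin φ)/(1 + sin φ) = 0.2596.
σ_v = γz + q = 20.0 × 1.8 + 27 = 63.00 kPa.
σ_h = K_a σ_v = 0.2596 × 63.00 = 16.36 kPa.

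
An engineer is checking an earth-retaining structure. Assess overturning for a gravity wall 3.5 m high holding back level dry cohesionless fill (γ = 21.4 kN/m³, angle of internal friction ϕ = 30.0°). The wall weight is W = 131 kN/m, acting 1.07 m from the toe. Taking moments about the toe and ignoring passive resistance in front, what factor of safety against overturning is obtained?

K_a = tan²(45° − 30.0°/2) = 0.3333.
P_a = ½K_aγH² = 0.5×0.3333×21.4×3.5² = 43.69 kN/m, acting at H/3 = 1.167 m above the base.
Overturning moment M_o = P_a × H/3 = 43.69 × 1.167 = 50.97.
Resisting moment M_r = W × 1.07 = 131 × 1.07 = 140.2.
FS_overturning = M_r/M_o = 140.2/50.97 = 2.750.

2.75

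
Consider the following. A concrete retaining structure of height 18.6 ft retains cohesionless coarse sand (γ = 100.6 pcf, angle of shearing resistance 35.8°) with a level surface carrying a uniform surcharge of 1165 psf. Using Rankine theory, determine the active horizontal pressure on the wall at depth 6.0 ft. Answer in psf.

463 psf

K_a = (1 − sin φ)/(1 + sin φ) = 0.2619.
σ_v = γz + q = 100.6 × 6.0 + 1165 = 1769 psf.
σ_h = K_a σ_v = 0.2619 × 1769 = 463.1 psf.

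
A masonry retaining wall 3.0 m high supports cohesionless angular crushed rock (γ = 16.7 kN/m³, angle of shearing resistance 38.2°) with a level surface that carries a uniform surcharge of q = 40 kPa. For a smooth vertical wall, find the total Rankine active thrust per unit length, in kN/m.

46.0 kN/m

K_a = tan²(45° − φ/2) = 0.2358.
Soil triangle: ½ K_a γ H² = 0.5×0.2358×16.7×3.0² = 17.72 kN/m.
Surcharge rectangle: K_a q H = 0.2358×40×3.0 = 28.29 kN/m.
Total = 17.72 + 28.29 = 46.01 kN/m.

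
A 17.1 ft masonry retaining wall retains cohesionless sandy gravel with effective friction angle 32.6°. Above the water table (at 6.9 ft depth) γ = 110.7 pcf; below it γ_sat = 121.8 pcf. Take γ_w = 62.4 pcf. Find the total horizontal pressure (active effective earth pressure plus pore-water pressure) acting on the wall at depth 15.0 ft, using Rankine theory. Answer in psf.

K_a = (1 − sin φ)/(1 + sin φ) = 0.2997.
γ' = 121.8 − 62.4 = 59.40 pcf.
Effective vertical stress at 15.0 ft: σ'_v = 110.7×6.9 + 59.40×8.10 = 1245 psf.
σ'_h = K_a σ'_v = 0.2997 × 1245 = 373.2 psf; u = γ_w × 8.10 = 505.4 psf.
Total σ_h = 373.2 + 505.4 = 878.6 psf.

879 psf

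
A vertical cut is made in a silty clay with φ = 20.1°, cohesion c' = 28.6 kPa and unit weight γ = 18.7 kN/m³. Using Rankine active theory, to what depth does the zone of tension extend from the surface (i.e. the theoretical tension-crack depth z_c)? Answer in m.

4.38 m

K_a = tan²(45° − 20.1°/2) = 0.4885; √K_a = 0.6989.
The active pressure is zero where K_a γ z = 2c√K_a, so z_c = 2c/(γ√K_a) = 2×28.6/(18.7×0.6989) = 4.377 m.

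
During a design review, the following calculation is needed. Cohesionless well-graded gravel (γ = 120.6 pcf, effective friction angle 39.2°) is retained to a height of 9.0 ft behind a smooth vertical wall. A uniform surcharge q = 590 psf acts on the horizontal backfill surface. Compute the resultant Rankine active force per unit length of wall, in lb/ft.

K_a = tan²(45° − φ/2) = 0.2255.
Soil triangle: ½ K_a γ H² = 0.5×0.2255×120.6×9.0² = 1101 lb/ft.
Surcharge rectangle: K_a q H = 0.2255×590×9.0 = 1197 lb/ft.
Total = 1101 + 1197 = 2298 lb/ft.

2300 lb/ft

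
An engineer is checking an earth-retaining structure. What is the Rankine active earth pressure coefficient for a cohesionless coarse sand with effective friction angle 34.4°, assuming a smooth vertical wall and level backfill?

0.278

K_a = (1 − sin φ)/(1 + sin φ) = (1 − sin 34.4°)/(1 + sin 34.4°) = 0.2780.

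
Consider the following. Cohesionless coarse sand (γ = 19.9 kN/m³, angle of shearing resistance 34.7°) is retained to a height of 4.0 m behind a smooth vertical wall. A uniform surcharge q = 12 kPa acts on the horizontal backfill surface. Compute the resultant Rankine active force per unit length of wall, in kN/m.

K_a = tan²(45° − φ/2) = 0.2745.
Soil triangle: ½ K_a γ H² = 0.5×0.2745×19.9×4.0² = 43.70 kN/m.
Surcharge rectangle: K_a q H = 0.2745×12×4.0 = 13.17 kN/m.
Total = 43.70 + 13.17 = 56.87 kN/m.

56.9 kN/m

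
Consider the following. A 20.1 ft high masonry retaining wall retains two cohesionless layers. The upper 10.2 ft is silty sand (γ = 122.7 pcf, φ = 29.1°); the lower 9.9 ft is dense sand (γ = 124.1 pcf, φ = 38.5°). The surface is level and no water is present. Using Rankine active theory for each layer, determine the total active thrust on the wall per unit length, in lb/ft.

6500 lb/ft

K_a1 = tan²(45°−29.1°/2) = 0.3456; K_a2 = tan²(45°−38.5°/2) = 0.2327.
Layer 1: σ at base = K_a1 γ₁ h₁ = 432.5 psf; P₁ = ½×432.5×10.2 = 2206.
Layer 2: σ_v at top = γ₁h₁ = 1252; σ_h top = K_a2×1252 = 291.2; σ_h base = K_a2×(1252+124.1×9.9) = 577.0.
P₂ = ½(291.2+577.0)×9.9 = 4298. Total P_a = 2206+4298 = 6503 lb/ft.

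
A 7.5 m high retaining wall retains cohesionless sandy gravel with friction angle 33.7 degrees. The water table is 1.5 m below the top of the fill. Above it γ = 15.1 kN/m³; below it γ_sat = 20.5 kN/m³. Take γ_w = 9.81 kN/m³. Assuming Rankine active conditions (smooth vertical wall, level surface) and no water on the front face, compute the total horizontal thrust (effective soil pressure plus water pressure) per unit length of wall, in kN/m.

275 kN/m

K_a = tan²(45° − φ/2) = 0.2863.
γ' = 20.5 − 9.81 = 10.69 kN/m³. Depth below WT = 6.0 m.
σ'_h at WT = K_a γ d_w = 6.485 kPa; at base = 6.485 + K_a γ' × 6.0 = 24.85 kPa.
P₁ (0–1.5 m) = ½×6.485×1.5 = 4.864. P₂ (1.5–7.5 m) = ½(6.485+24.85)×6.0 = 94.00.
P_w = ½ γ_w h₂² = 0.5×9.81×6.0² = 176.6. Total = 4.864+94.00+176.6 = 275.4 kN/m.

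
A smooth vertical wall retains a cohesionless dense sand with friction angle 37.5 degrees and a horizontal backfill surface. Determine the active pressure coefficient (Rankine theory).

K_a = (1 − sin φ)/(1 + sin φ) = (1 − sin 37.5°)/(1 + sin 37.5°) = 0.2432.

0.243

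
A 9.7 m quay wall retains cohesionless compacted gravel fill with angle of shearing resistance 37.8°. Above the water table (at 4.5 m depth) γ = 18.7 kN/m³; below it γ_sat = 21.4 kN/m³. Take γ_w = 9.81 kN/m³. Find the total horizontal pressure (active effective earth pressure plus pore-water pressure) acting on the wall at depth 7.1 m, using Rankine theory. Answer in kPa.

52.9 kPa

K_a = (1 − sin φ)/(1 + sin φ) = 0.2400.
γ' = 21.4 − 9.81 = 11.59 kN/m³.
Effective vertical stress at 7.1 m: σ'_v = 18.7×4.5 + 11.59×2.60 = 114.3 kPa.
σ'_h = K_a σ'_v = 0.2400 × 114.3 = 27.43 kPa; u = γ_w × 2.60 = 25.51 kPa.
Total σ_h = 27.43 + 25.51 = 52.93 kPa.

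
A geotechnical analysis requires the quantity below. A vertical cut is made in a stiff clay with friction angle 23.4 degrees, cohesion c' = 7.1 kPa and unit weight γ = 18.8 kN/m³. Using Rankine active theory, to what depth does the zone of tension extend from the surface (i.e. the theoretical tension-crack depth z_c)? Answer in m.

1.15 m

K_a = tan²(45° − 23.4°/2) = 0.4315; √K_a = 0.6569.
The active pressure is zero where K_a γ z = 2c√K_a, so z_c = 2c/(γ√K_a) = 2×7.1/(18.8×0.6569) = 1.150 m.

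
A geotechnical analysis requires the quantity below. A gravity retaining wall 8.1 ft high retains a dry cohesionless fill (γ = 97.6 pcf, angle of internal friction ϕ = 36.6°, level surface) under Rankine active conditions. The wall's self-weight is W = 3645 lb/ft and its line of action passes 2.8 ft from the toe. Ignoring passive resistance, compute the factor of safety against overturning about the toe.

K_a = tan²(45° − 36.6°/2) = 0.2530.
P_a = ½K_aγH² = 0.5×0.2530×97.6×8.1² = 809.9 lb/ft, acting at H/3 = 2.700 ft above the base.
Overturning moment M_o = P_a × H/3 = 809.9 × 2.700 = 2187.
Resisting moment M_r = W × 2.8 = 3645 × 2.8 = 10210.
FS_overturning = M_r/M_o = 10210/2187 = 4.667.

4.67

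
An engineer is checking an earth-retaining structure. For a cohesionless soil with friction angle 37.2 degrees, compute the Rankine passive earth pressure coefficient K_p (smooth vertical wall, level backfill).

K_p = (1 + sin φ)/(1 − sin φ) = tan²(45° + 37.2°/2) = 4.058.

4.06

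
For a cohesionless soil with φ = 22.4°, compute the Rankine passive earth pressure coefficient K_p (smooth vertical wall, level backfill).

2.23

K_p = (1 + sin φ)/(1 − sin φ) = tan²(45° + 22.4°/2) = 2.231.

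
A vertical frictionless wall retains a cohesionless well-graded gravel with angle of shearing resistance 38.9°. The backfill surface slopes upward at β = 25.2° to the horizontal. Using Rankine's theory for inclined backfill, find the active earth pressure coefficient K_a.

K_a = cos β · (cos β − √(cos²β − cos²φ)) / (cos β + √(cos²β − cos²φ)).
cos β = 0.9048, cos φ = 0.7782, √(cos²β − cos²φ) = 0.4616.
K_a = 0.9048 × (0.9048 − 0.4616)/(0.9048 + 0.4616) = 0.2935.

0.294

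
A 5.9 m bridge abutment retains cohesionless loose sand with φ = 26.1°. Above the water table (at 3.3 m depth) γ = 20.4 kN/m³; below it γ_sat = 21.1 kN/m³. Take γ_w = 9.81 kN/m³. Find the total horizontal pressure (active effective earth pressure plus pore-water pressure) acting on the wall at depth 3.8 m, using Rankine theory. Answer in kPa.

33.3 kPa

K_a = (1 − sin φ)/(1 + sin φ) = 0.3889.
γ' = 21.1 − 9.81 = 11.29 kN/m³.
Effective vertical stress at 3.8 m: σ'_v = 20.4×3.3 + 11.29×0.500 = 72.96 kPa.
σ'_h = K_a σ'_v = 0.3889 × 72.96 = 28.38 kPa; u = γ_w × 0.500 = 4.905 kPa.
Total σ_h = 28.38 + 4.905 = 33.28 kPa.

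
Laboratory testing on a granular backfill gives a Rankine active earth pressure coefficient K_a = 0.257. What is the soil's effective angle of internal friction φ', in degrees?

36.2°

K_a = tan²(45° − φ/2) ⇒ 45° − φ/2 = arctan(√0.257) = 26.88°.
φ = 2(45° − 26.88°) = 36.23°.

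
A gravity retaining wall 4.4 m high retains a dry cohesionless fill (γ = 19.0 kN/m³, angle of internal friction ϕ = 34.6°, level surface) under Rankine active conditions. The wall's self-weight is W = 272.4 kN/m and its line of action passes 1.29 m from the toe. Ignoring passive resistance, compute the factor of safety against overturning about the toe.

4.73

K_a = tan²(45° − 34.6°/2) = 0.2756.
P_a = ½K_aγH² = 0.5×0.2756×19.0×4.4² = 50.70 kN/m, acting at H/3 = 1.467 m above the base.
Overturning moment M_o = P_a × H/3 = 50.70 × 1.467 = 74.35.
Resisting moment M_r = W × 1.29 = 272.4 × 1.29 = 351.4.
FS_overturning = M_r/M_o = 351.4/74.35 = 4.726.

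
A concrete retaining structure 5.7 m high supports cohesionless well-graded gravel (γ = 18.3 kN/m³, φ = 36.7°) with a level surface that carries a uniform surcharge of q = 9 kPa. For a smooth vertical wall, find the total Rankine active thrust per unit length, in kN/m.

87.8 kN/m

K_a = tan²(45° − φ/2) = 0.2519.
Soil triangle: ½ K_a γ H² = 0.5×0.2519×18.3×5.7² = 74.87 kN/m.
Surcharge rectangle: K_a q H = 0.2519×9×5.7 = 12.92 kN/m.
Total = 74.87 + 12.92 = 87.79 kN/m.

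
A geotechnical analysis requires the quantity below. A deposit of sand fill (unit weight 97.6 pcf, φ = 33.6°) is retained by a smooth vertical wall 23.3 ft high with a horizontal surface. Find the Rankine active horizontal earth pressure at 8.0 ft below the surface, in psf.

224 psf

K_a = (1 − sin φ)/(1 + sin φ) = 0.2875.
σ_h = K_a γ z = 0.2875 × 97.6 × 8.0 = 224.5 psf.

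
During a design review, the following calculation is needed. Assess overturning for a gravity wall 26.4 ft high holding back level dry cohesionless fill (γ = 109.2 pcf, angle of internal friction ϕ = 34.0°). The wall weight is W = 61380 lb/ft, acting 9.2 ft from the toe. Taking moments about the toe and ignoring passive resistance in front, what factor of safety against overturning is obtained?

K_a = tan²(45° − 34.0°/2) = 0.2827.
P_a = ½K_aγH² = 0.5×0.2827×109.2×26.4² = 10760 lb/ft, acting at H/3 = 8.800 ft above the base.
Overturning moment M_o = P_a × H/3 = 10760 × 8.800 = 94670.
Resisting moment M_r = W × 9.2 = 61380 × 9.2 = 564700.
FS_overturning = M_r/M_o = 564700/94670 = 5.965.

5.96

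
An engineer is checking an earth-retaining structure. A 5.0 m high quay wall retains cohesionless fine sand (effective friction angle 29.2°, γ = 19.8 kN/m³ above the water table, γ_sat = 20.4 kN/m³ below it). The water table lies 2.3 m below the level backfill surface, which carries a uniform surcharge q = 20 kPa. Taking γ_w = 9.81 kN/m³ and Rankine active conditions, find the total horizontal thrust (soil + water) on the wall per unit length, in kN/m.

144 kN/m

K_a = tan²(45° − φ/2) = 0.3442.
γ' = 20.4 − 9.81 = 10.59 kN/m³. h₂ = H − d_w = 2.7 m.
σ'_h: at surface K_a·q = 6.884; at WT K_a(q+γd_w) = 22.56; at base K_a(q+γd_w+γ'h₂) = 32.40 kPa.
P₁ = ½(6.884+22.56)×2.3 = 33.86; P₂ = ½(22.56+32.40)×2.7 = 74.20; P_w = ½γ_w h₂² = 35.76.
Total = 33.86+74.20+35.76 = 143.8 kN/m.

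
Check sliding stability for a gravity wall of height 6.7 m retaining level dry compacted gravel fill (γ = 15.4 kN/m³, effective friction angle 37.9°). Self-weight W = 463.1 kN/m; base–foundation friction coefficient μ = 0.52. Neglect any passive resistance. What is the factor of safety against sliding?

K_a = tan²(45° − 37.9°/2) = 0.2389.
P_a = ½K_aγH² = 0.5×0.2389×15.4×6.7² = 82.59 kN/m, acting at H/3 = 2.233 m above the base.
FS_sliding = μW / P_a = 0.52×463.1 / 82.59 = 2.916.

2.92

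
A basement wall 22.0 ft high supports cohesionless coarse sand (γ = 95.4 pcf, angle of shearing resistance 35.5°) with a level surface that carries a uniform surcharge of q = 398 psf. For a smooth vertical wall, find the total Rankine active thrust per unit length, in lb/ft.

8450 lb/ft

K_a = tan²(45° − φ/2) = 0.2653.
Soil triangle: ½ K_a γ H² = 0.5×0.2653×95.4×22.0² = 6124 lb/ft.
Surcharge rectangle: K_a q H = 0.2653×398×22.0 = 2323 lb/ft.
Total = 6124 + 2323 = 8447 lb/ft.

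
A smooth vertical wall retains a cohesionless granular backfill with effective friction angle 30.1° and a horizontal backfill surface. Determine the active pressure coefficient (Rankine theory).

K_a = tan²(45° − φ/2) = tan²(29.95°) = 0.3320.

0.332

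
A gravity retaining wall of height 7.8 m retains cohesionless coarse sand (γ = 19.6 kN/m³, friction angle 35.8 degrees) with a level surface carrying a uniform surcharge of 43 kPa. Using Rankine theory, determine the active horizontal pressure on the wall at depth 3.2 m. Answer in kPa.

27.7 kPa

K_a = (1 − sin φ)/(1 + sin φ) = 0.2619.
σ_v = γz + q = 19.6 × 3.2 + 43 = 105.7 kPa.
σ_h = K_a σ_v = 0.2619 × 105.7 = 27.68 kPa.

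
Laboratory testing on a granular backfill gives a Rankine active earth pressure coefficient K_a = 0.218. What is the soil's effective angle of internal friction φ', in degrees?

K_a = tan²(45° − φ/2) ⇒ 45° − φ/2 = arctan(√0.218) = 25.03°.
φ = 2(45° − 25.03°) = 39.94°.

39.9°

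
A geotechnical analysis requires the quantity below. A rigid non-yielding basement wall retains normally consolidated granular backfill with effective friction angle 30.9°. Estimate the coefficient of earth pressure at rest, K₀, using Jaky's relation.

0.486

K₀ = 1 − sin φ' = 1 − sin 30.9° = 0.4865.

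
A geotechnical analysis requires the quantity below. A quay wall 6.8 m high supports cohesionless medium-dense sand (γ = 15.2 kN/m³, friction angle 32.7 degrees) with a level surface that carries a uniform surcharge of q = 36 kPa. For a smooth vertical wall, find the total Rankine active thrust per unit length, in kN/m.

K_a = tan²(45° − φ/2) = 0.2985.
Soil triangle: ½ K_a γ H² = 0.5×0.2985×15.2×6.8² = 104.9 kN/m.
Surcharge rectangle: K_a q H = 0.2985×36×6.8 = 73.07 kN/m.
Total = 104.9 + 73.07 = 178.0 kN/m.

178 kN/m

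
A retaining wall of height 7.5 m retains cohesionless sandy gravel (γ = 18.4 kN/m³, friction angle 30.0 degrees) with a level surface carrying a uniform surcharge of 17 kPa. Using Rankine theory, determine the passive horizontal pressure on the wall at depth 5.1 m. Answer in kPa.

333 kPa

K_p = (1 + sin φ)/(1 − sin φ) = 3.000.
σ_v = γz + q = 18.4 × 5.1 + 17 = 110.8 kPa.
σ_h = K_p σ_v = 3.000 × 110.8 = 332.5 kPa.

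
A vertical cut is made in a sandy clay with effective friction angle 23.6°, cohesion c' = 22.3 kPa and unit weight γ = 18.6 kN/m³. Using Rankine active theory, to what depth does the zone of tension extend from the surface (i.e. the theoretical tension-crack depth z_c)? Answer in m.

K_a = tan²(45° − 23.6°/2) = 0.4282; √K_a = 0.6544.
The active pressure is zero where K_a γ z = 2c√K_a, so z_c = 2c/(γ√K_a) = 2×22.3/(18.6×0.6544) = 3.664 m.

3.66 m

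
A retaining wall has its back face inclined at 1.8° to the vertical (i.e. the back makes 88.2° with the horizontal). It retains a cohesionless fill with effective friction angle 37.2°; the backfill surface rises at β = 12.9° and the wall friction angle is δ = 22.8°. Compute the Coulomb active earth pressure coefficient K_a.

0.275

K_a = sin²(α+φ) / [sin²α · sin(α−δ) · (1 + √{sin(φ+δ)sin(φ−β) / (sin(α−δ)sin(α+β))})²].
With α = 88.2°, φ = 37.2°, δ = 22.8°, β = 12.9°: K_a = 0.2746.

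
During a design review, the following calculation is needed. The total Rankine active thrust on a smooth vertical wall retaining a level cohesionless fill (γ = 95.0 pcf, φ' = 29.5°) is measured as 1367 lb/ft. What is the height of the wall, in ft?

K_a = 0.3401. P_a = ½ K_a γ H² ⇒ H = √(2P_a/(K_a γ)).
H = √(2×1367/(0.3401×95.0)) = 9.199 ft.

9.20 ft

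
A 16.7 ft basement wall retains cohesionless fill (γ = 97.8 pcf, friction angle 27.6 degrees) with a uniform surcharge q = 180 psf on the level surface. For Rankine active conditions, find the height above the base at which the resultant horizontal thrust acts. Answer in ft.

K_a = 0.3668.
Triangular part P₁ = ½K_aγH² = 5002 at H/3 = 5.567 ft; rectangular part P₂ = K_a q H = 1103 at H/2 = 8.350 ft.
ȳ = (P₁·5.567 + P₂·8.350)/(P₁+P₂) = 6.069 ft.

6.07 ft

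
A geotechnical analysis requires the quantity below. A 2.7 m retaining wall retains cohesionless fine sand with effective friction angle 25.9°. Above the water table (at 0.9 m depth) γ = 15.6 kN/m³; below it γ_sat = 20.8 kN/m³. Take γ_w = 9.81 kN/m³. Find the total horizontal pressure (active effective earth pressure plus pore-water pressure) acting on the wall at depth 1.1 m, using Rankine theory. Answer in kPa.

K_a = (1 − sin φ)/(1 + sin φ) = 0.3920.
γ' = 20.8 − 9.81 = 10.99 kN/m³.
Effective vertical stress at 1.1 m: σ'_v = 15.6×0.9 + 10.99×0.200 = 16.24 kPa.
σ'_h = K_a σ'_v = 0.3920 × 16.24 = 6.365 kPa; u = γ_w × 0.200 = 1.962 kPa.
Total σ_h = 6.365 + 1.962 = 8.327 kPa.

8.33 kPa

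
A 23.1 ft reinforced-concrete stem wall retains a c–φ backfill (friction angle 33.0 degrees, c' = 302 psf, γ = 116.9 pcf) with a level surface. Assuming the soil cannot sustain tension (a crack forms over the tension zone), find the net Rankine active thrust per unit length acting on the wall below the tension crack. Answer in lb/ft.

K_a = 0.2948; √K_a = 0.5430.
Tension-crack depth z_c = 2c/(γ√K_a) = 2×302/(116.9×0.5430) = 9.516 ft.
σ_a at base = K_a γ H − 2c√K_a = 0.2948×116.9×23.1 − 2×302×0.5430 = 468.1 psf.
P_a = ½ × 468.1 × (H − z_c) = 0.5×468.1×13.58 = 3180 lb/ft.

3180 lb/ft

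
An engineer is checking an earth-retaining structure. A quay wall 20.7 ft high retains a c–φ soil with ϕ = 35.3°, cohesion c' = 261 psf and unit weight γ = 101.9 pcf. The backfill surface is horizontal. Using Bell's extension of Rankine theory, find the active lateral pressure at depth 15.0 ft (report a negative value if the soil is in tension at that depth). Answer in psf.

139 psf

K_a = (1 − sin φ)/(1 + sin φ) = 0.2675.
σ_a = K_a γ z − 2c√K_a = 0.2675×101.9×15.0 − 2×261×0.5172 = 138.9 psf.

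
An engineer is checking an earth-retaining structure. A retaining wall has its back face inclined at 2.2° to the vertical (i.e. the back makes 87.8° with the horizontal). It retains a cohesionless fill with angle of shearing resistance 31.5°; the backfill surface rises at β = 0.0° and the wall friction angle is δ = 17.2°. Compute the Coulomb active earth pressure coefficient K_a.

0.298

K_a = sin²(α+φ) / [sin²α · sin(α−δ) · (1 + √{sin(φ+δ)sin(φ−β) / (sin(α−δ)sin(α+β))})²].
With α = 87.8°, φ = 31.5°, δ = 17.2°, β = 0.0°: K_a = 0.2983.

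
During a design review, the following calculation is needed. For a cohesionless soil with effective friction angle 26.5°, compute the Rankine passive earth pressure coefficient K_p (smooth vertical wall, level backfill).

2.61

K_p = (1 + sin φ)/(1 − sin φ) = tan²(45° + 26.5°/2) = 2.611.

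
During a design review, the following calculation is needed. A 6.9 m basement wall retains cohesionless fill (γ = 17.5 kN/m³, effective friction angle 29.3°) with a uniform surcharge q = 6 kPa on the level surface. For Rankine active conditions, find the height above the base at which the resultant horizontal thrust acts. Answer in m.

K_a = 0.3428.
Triangular part P₁ = ½K_aγH² = 142.8 at H/3 = 2.300 m; rectangular part P₂ = K_a q H = 14.19 at H/2 = 3.450 m.
ȳ = (P₁·2.300 + P₂·3.450)/(P₁+P₂) = 2.404 m.

2.40 m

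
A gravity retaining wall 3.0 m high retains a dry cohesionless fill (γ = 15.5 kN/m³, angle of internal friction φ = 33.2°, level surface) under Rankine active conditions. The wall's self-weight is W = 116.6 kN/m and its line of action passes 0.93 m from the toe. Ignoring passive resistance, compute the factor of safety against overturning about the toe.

5.32

K_a = tan²(45° − 33.2°/2) = 0.2924.
P_a = ½K_aγH² = 0.5×0.2924×15.5×3.0² = 20.39 kN/m, acting at H/3 = 1.000 m above the base.
Overturning moment M_o = P_a × H/3 = 20.39 × 1.000 = 20.39.
Resisting moment M_r = W × 0.93 = 116.6 × 0.93 = 108.4.
FS_overturning = M_r/M_o = 108.4/20.39 = 5.318.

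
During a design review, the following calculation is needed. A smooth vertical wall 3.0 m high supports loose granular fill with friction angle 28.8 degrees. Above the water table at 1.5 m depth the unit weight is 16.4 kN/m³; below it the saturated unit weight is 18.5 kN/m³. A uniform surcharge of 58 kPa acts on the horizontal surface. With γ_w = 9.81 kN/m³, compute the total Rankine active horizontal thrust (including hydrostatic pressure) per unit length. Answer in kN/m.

94.7 kN/m

K_a = tan²(45° − φ/2) = 0.3498.
γ' = 18.5 − 9.81 = 8.690 kN/m³. h₂ = H − d_w = 1.5 m.
σ'_h: at surface K_a·q = 20.29; at WT K_a(q+γd_w) = 28.89; at base K_a(q+γd_w+γ'h₂) = 33.45 kPa.
P₁ = ½(20.29+28.89)×1.5 = 36.88; P₂ = ½(28.89+33.45)×1.5 = 46.75; P_w = ½γ_w h₂² = 11.04.
Total = 36.88+46.75+11.04 = 94.67 kN/m.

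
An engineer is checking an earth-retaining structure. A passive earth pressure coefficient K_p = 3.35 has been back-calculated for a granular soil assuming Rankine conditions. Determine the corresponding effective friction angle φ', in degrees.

K_p = (1+sin φ)/(1−sin φ) ⇒ sin φ = (K_p − 1)/(K_p + 1) = 0.5402.
φ = arcsin(0.5402) = 32.70°.

32.7°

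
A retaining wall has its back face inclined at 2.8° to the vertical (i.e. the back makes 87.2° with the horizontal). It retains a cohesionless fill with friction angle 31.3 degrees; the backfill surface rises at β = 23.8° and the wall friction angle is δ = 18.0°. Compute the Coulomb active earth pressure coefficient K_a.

K_a = sin²(α+φ) / [sin²α · sin(α−δ) · (1 + √{sin(φ+δ)sin(φ−β) / (sin(α−δ)sin(α+β))})²].
With α = 87.2°, φ = 31.3°, δ = 18.0°, β = 23.8°: K_a = 0.4635.

0.463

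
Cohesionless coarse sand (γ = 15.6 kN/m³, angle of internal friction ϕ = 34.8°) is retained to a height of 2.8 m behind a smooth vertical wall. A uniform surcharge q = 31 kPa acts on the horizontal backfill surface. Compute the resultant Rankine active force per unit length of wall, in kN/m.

40.4 kN/m

K_a = tan²(45° − φ/2) = 0.2733.
Soil triangle: ½ K_a γ H² = 0.5×0.2733×15.6×2.8² = 16.71 kN/m.
Surcharge rectangle: K_a q H = 0.2733×31×2.8 = 23.72 kN/m.
Total = 16.71 + 23.72 = 40.44 kN/m.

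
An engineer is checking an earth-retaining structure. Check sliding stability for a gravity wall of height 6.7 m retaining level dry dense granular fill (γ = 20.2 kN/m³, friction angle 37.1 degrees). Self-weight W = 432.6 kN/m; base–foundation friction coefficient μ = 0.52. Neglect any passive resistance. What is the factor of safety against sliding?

K_a = tan²(45° − 37.1°/2) = 0.2475.
P_a = ½K_aγH² = 0.5×0.2475×20.2×6.7² = 112.2 kN/m, acting at H/3 = 2.233 m above the base.
FS_sliding = μW / P_a = 0.52×432.6 / 112.2 = 2.005.

2.00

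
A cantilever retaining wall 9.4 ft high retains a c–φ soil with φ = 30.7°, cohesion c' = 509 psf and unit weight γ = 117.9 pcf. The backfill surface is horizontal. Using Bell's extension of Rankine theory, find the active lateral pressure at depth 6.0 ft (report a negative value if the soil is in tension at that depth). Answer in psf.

-350 psf

K_a = (1 − sin φ)/(1 + sin φ) = 0.3240.
σ_a = K_a γ z − 2c√K_a = 0.3240×117.9×6.0 − 2×509×0.5692 = -350.3 psf.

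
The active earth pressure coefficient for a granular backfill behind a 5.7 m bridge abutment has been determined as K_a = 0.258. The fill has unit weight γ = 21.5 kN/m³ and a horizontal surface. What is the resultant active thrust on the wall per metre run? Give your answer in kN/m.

90.1 kN/m

P = ½ K_a γ H² = 0.5 × 0.258 × 21.5 × 5.7² = 90.11 kN/m.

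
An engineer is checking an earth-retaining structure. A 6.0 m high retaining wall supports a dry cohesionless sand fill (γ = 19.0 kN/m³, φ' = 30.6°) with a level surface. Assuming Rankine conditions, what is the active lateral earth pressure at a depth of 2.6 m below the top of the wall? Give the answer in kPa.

16.1 kPa

K_a = (1 − sin φ)/(1 + sin φ) = 0.3253.
σ_h = K_a γ z = 0.3253 × 19.0 × 2.6 = 16.07 kPa.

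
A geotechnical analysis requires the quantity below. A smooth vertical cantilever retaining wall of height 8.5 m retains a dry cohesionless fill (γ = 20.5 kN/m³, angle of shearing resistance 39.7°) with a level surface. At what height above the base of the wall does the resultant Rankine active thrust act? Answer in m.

2.83 m

K_a = 0.2204.
The pressure distribution is triangular, so the resultant acts at H/3 above the base = 8.5/3 = 2.833 m.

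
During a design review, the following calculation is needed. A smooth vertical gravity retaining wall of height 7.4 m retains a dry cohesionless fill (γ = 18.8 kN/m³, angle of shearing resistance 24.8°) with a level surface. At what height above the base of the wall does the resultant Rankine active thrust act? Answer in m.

K_a = 0.4090.
The pressure distribution is triangular, so the resultant acts at H/3 above the base = 7.4/3 = 2.467 m.

2.47 m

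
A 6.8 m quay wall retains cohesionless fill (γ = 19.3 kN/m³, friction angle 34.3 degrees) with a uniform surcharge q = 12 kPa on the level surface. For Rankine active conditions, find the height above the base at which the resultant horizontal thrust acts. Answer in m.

2.44 m

K_a = 0.2792.
Triangular part P₁ = ½K_aγH² = 124.6 at H/3 = 2.267 m; rectangular part P₂ = K_a q H = 22.78 at H/2 = 3.400 m.
ȳ = (P₁·2.267 + P₂·3.400)/(P₁+P₂) = 2.442 m.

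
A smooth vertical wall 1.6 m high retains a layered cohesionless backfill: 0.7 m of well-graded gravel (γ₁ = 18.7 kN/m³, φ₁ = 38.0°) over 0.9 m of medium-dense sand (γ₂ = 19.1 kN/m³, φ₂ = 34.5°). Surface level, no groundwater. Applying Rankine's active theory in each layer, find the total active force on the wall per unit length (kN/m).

K_a1 = tan²(45°−38.0°/2) = 0.2379; K_a2 = tan²(45°−34.5°/2) = 0.2768.
Layer 1: σ at base = K_a1 γ₁ h₁ = 3.114 kPa; P₁ = ½×3.114×0.7 = 1.090.
Layer 2: σ_v at top = γ₁h₁ = 13.09; σ_h top = K_a2×13.09 = 3.623; σ_h base = K_a2×(13.09+19.1×0.9) = 8.382.
P₂ = ½(3.623+8.382)×0.9 = 5.402. Total P_a = 1.090+5.402 = 6.492 kN/m.

6.49 kN/m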